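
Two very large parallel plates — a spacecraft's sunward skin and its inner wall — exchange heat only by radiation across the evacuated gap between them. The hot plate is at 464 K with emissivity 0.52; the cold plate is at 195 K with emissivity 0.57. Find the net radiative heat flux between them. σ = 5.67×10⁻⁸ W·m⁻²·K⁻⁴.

q ≈ 951 W/m²

For two infinite grey parallel plates, q = σ(T₁⁴ − T₂⁴)/(1/ε₁ + 1/ε₂ − 1).
T₁⁴ − T₂⁴ = 4.635×10¹⁰ − 1.446×10⁹ = 4.491×10¹⁰ K⁴.
1/ε₁ + 1/ε₂ − 1 = 1.923 + 1.754 − 1 = 2.677.
q = 5.67×10⁻⁸ × 4.491×10¹⁰ / 2.677.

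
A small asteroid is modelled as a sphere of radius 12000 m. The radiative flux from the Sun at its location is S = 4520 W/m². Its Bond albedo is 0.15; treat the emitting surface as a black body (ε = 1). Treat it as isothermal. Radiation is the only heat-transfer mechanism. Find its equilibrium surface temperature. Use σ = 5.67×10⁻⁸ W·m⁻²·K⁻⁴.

T ≈ 361 K

At equilibrium, absorbed power = emitted power.
Absorbing cross-section = πr² = 4.524×10⁸ m²; emitting surface = 4πr² = 1.810×10⁹ m² (ratio 4).
(1−a)S·A_cross = εσ·A_surf·T⁴  ⇒  T⁴ = (1−a)S/(4σ).
T⁴ = 0.850·4520/(4·5.67×10⁻⁸) = 1.694×10¹⁰ K⁴.
T = (1.694×10¹⁰)^(1/4).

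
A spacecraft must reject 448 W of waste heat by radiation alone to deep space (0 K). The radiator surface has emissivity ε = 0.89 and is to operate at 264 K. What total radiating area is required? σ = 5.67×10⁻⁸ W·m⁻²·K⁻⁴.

P = εσA T⁴ ⇒ A = P/(εσT⁴).
T⁴ = 4.858×10⁹ K⁴.
A = 448/(0.89 × 5.67×10⁻⁸ × 4.858×10⁹).

A ≈ 1.83 m²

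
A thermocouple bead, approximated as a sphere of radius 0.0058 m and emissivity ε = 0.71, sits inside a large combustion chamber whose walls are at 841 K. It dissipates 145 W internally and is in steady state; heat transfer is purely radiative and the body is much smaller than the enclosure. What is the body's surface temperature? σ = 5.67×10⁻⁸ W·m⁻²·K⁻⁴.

For a small grey body in a large enclosure, net radiated power = εσA(T⁴ − T_w⁴).
Steady state: P = εσA(T⁴ − T_w⁴) with A = 4πr² = 4.227×10⁻⁴ m².
T⁴ = P/(εσA) + T_w⁴ = 145/(0.71·5.67×10⁻⁸·4.227×10⁻⁴) + (841)⁴
    = 8.520×10¹² + 5.002×10¹¹ = 9.021×10¹² K⁴.

T ≈ 1730 K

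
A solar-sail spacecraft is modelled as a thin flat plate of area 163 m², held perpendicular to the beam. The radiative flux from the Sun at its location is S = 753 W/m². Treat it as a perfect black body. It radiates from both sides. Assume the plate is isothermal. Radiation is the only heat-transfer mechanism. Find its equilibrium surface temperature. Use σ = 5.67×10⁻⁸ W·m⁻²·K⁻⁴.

At equilibrium, absorbed power = emitted power.
Absorbing cross-section = A = 163.0 m²; emitting surface = 2A = 326.0 m² (ratio 2).
S·A_cross = εσ·A_surf·T⁴  ⇒  T⁴ = S/(2σ).
T⁴ = 1.00·753/(2·5.67×10⁻⁸) = 6.640×10⁹ K⁴.
T = (6.640×10⁹)^(1/4).

T ≈ 285 K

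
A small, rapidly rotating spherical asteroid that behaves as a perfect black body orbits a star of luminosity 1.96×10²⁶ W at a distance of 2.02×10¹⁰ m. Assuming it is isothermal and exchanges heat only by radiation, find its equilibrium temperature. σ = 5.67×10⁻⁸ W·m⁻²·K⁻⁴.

First find the stellar flux at distance d: S = L/(4πd²) = 1.96×10²⁶/(4π·(2.02×10¹⁰)²) = 38220 W/m².
For an isothermal sphere, absorbed (1−a)S·πr² = emitted σ·4πr²·T⁴, so T⁴ = (1−a)S/(4σ).
T⁴ = 1.00·38220/(4·5.67×10⁻⁸) = 1.685×10¹¹ K⁴.

T ≈ 641 K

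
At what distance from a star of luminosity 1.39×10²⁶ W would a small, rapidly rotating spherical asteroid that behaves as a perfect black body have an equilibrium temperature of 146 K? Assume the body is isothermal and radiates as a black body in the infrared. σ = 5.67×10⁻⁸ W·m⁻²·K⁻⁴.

d ≈ 3.28×10¹¹ m

For an isothermal black-emitting sphere, (1−a)S·πr² = σ·4πr²·T⁴ ⇒ S = 4σT⁴/(1−a).
S = 4·5.67×10⁻⁸·(146)⁴/1.00 = 103.1 W/m².
Flux falls as S = L/(4πd²), so d = √(L/(4πS)) = √(1.39×10²⁶/(4π·103.1)).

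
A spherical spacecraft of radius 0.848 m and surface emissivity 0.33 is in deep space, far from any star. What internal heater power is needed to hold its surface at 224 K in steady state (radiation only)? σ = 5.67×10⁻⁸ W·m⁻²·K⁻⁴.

P ≈ 426 W

P = εσ·4πr²·T⁴.
4πr² = 9.037 m²; T⁴ = 2.518×10⁹ K⁴.
P = 0.33·5.67×10⁻⁸·9.037·2.518×10⁹.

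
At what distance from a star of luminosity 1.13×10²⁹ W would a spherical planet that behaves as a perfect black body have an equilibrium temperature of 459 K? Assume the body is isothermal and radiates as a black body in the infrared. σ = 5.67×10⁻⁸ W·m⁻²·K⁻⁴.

d ≈ 9.45×10¹¹ m

For an isothermal black-emitting sphere, (1−a)S·πr² = σ·4πr²·T⁴ ⇒ S = 4σT⁴/(1−a).
S = 4·5.67×10⁻⁸·(459)⁴/1.00 = 10070 W/m².
Flux falls as S = L/(4πd²), so d = √(L/(4πS)) = √(1.13×10²⁹/(4π·10070)).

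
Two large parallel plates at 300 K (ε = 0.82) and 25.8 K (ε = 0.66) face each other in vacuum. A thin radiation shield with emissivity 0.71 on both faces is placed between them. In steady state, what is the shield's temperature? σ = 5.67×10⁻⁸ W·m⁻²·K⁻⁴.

T_s ≈ 257 K

In steady state the net flux on the hot side equals that on the cold side.
σ(T₁⁴−T_s⁴)/D₁ = σ(T_s⁴−T₂⁴)/D₂, with D₁ = 1/ε₁+1/ε_s−1 = 1.628, D₂ = 1/ε_s+1/ε₂−1 = 1.924.
Solve for T_s⁴: T_s⁴ = (D₂·T₁⁴ + D₁·T₂⁴)/(D₁+D₂) = 4.387×10⁹ K⁴.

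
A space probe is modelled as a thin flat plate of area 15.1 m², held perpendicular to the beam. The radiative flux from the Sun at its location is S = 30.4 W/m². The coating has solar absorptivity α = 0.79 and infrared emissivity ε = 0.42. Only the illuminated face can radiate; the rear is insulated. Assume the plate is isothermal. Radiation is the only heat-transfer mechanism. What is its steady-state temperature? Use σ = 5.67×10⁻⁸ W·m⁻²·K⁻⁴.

T ≈ 178 K

At equilibrium, absorbed power = emitted power.
Absorbing cross-section = A = 15.10 m²; emitting surface = A = 15.10 m² (ratio 1).
αS·A_cross = εσ·A_surf·T⁴  ⇒  T⁴ = αS/(ε·1σ).
T⁴ = 0.790·30.4/(0.42·1·5.67×10⁻⁸) = 1.008×10⁹ K⁴.
T = (1.008×10⁹)^(1/4).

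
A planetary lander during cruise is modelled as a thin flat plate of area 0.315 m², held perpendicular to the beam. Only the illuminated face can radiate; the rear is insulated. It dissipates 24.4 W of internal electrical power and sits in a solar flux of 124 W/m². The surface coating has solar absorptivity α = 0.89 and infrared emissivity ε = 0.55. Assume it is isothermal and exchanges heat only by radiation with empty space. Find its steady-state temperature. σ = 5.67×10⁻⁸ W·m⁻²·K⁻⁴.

T ≈ 279 K

At steady state, absorbed solar power + internal power = radiated power.
Absorbed: α·S·A_cross = 0.89·124·0.3150 = 34.76 W (cross-section A).
Total input = 34.76 + 24.4 = 59.16 W.
Radiated: εσ·A_surf·T⁴ with A_surf = A = 0.3150 m².
T⁴ = 59.16/(0.55·5.67×10⁻⁸·0.3150) = 6.023×10⁹ K⁴.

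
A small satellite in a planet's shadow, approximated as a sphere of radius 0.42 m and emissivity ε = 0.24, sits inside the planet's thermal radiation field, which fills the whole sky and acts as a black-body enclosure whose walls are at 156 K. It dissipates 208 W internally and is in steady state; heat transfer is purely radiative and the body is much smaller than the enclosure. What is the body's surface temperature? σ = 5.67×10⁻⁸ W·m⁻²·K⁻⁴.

For a small grey body in a large enclosure, net radiated power = εσA(T⁴ − T_w⁴).
Steady state: P = εσA(T⁴ − T_w⁴) with A = 4πr² = 2.217 m².
T⁴ = P/(εσA) + T_w⁴ = 208/(0.24·5.67×10⁻⁸·2.217) + (156)⁴
    = 6.895×10⁹ + 5.922×10⁸ = 7.488×10⁹ K⁴.

T ≈ 294 K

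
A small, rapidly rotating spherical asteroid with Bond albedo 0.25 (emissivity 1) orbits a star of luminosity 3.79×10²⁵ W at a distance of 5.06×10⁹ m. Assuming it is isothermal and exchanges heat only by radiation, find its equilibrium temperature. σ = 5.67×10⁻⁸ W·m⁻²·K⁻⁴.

T ≈ 790 K

First find the stellar flux at distance d: S = L/(4πd²) = 3.79×10²⁵/(4π·(5.06×10⁹)²) = 1.178×10⁵ W/m².
For an isothermal sphere, absorbed (1−a)S·πr² = emitted σ·4πr²·T⁴, so T⁴ = (1−a)S/(4σ).
T⁴ = 0.750·1.178×10⁵/(4·5.67×10⁻⁸) = 3.895×10¹¹ K⁴.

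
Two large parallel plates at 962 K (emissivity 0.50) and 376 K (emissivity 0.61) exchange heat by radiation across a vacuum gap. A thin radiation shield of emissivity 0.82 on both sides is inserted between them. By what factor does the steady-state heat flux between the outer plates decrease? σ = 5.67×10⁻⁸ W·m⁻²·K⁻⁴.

factor ≈ 1.55

Without shield: q₀ = σΔ(T⁴)/(1/ε₁+1/ε₂−1) with denominator 2.639.
With shield the two gaps are in series; the resistances add: (1/ε₁+1/ε_s−1)+(1/ε_s+1/ε₂−1) = 2.220+1.859 = 4.078.
Heat-flux ratio q₀/q = 4.078/2.639.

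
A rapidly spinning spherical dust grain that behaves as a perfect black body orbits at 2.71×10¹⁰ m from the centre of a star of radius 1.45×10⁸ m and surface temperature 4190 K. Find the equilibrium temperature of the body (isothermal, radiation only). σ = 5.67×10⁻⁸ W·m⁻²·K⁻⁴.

The star's surface emits σT_*⁴; at distance d the flux is S = σT_*⁴(R_*/d)².
S = 5.67×10⁻⁸·(4190)⁴·(1.45×10⁸/2.71×10¹⁰)² = 500.3 W/m².
For an isothermal sphere T⁴ = (1−a)S/(4σ) = 2.206×10⁹ K⁴.

T ≈ 217 K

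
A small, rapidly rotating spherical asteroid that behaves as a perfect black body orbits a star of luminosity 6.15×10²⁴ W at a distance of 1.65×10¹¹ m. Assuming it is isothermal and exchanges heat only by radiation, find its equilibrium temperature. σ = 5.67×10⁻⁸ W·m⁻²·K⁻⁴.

T ≈ 94.4 K

First find the stellar flux at distance d: S = L/(4πd²) = 6.15×10²⁴/(4π·(1.65×10¹¹)²) = 17.98 W/m².
For an isothermal sphere, absorbed (1−a)S·πr² = emitted σ·4πr²·T⁴, so T⁴ = (1−a)S/(4σ).
T⁴ = 1.00·17.98/(4·5.67×10⁻⁸) = 7.926×10⁷ K⁴.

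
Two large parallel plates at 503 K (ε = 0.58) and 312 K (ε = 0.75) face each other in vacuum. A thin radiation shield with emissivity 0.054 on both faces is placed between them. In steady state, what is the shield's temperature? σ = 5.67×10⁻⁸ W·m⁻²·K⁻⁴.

In steady state the net flux on the hot side equals that on the cold side.
σ(T₁⁴−T_s⁴)/D₁ = σ(T_s⁴−T₂⁴)/D₂, with D₁ = 1/ε₁+1/ε_s−1 = 19.24, D₂ = 1/ε_s+1/ε₂−1 = 18.85.
Solve for T_s⁴: T_s⁴ = (D₂·T₁⁴ + D₁·T₂⁴)/(D₁+D₂) = 3.646×10¹⁰ K⁴.

T_s ≈ 437 K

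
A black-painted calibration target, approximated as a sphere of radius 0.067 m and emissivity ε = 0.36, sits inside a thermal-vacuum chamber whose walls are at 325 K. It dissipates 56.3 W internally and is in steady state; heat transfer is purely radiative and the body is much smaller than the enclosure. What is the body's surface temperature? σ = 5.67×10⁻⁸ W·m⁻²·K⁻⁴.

For a small grey body in a large enclosure, net radiated power = εσA(T⁴ − T_w⁴).
Steady state: P = εσA(T⁴ − T_w⁴) with A = 4πr² = 0.05641 m².
T⁴ = P/(εσA) + T_w⁴ = 56.3/(0.36·5.67×10⁻⁸·0.05641) + (325)⁴
    = 4.889×10¹⁰ + 1.116×10¹⁰ = 6.005×10¹⁰ K⁴.

T ≈ 495 K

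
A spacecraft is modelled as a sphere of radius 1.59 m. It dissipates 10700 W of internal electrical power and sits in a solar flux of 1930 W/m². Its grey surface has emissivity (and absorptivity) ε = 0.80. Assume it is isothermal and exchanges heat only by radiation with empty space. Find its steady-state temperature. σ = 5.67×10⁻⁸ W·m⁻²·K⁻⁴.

T ≈ 355 K

At steady state, absorbed solar power + internal power = radiated power.
Absorbed: α·S·A_cross = 0.80·1930·7.942 = 12260 W (cross-section πr²).
Total input = 12260 + 10700 = 22960 W.
Radiated: εσ·A_surf·T⁴ with A_surf = 4πr² = 31.77 m².
T⁴ = 22960/(0.80·5.67×10⁻⁸·31.77) = 1.593×10¹⁰ K⁴.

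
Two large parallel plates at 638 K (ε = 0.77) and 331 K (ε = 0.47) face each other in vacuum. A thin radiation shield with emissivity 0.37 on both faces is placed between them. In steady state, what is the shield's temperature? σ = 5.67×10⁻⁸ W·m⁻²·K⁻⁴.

T_s ≈ 560 K

In steady state the net flux on the hot side equals that on the cold side.
σ(T₁⁴−T_s⁴)/D₁ = σ(T_s⁴−T₂⁴)/D₂, with D₁ = 1/ε₁+1/ε_s−1 = 3.001, D₂ = 1/ε_s+1/ε₂−1 = 3.830.
Solve for T_s⁴: T_s⁴ = (D₂·T₁⁴ + D₁·T₂⁴)/(D₁+D₂) = 9.817×10¹⁰ K⁴.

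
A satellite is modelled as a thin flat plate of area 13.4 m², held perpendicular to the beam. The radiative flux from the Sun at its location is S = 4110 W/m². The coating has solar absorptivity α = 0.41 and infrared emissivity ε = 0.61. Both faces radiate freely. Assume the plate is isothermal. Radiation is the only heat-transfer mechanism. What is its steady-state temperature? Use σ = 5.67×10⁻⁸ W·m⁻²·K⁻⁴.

T ≈ 395 K

At equilibrium, absorbed power = emitted power.
Absorbing cross-section = A = 13.40 m²; emitting surface = 2A = 26.80 m² (ratio 2).
αS·A_cross = εσ·A_surf·T⁴  ⇒  T⁴ = αS/(ε·2σ).
T⁴ = 0.410·4110/(0.61·2·5.67×10⁻⁸) = 2.436×10¹⁰ K⁴.
T = (2.436×10¹⁰)^(1/4).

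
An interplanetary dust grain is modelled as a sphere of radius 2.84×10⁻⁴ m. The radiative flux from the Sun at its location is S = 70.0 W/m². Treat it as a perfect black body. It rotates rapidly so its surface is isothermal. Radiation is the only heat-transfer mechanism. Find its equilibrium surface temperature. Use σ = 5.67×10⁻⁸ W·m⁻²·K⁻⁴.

At equilibrium, absorbed power = emitted power.
Absorbing cross-section = πr² = 2.534×10⁻⁷ m²; emitting surface = 4πr² = 1.014×10⁻⁶ m² (ratio 4).
S·A_cross = εσ·A_surf·T⁴  ⇒  T⁴ = S/(4σ).
T⁴ = 1.00·70.0/(4·5.67×10⁻⁸) = 3.086×10⁸ K⁴.
T = (3.086×10⁸)^(1/4).

T ≈ 133 K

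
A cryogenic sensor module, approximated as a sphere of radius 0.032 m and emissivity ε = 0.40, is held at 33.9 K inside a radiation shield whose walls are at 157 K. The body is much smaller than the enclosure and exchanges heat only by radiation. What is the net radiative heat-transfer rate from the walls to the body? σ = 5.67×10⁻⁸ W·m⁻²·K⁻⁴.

For a small grey body in a large enclosure: P_net = εσA(T_body⁴ − T_wall⁴).
A = 4πr² = 0.01287 m²; T_body⁴ − T_wall⁴ = 1.321×10⁶ − 6.076×10⁸ = -6.063×10⁸ K⁴.
|P_net| = 0.40·5.67×10⁻⁸·0.01287·6.063×10⁸.

P_net ≈ 0.177 W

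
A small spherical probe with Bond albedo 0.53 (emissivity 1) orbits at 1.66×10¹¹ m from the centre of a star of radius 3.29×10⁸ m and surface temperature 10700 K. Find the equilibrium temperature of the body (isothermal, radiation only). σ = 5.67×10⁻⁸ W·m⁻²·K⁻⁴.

T ≈ 279 K

The star's surface emits σT_*⁴; at distance d the flux is S = σT_*⁴(R_*/d)².
S = 5.67×10⁻⁸·(10700)⁴·(3.29×10⁸/1.66×10¹¹)² = 2919 W/m².
For an isothermal sphere T⁴ = (1−a)S/(4σ) = 6.050×10⁹ K⁴.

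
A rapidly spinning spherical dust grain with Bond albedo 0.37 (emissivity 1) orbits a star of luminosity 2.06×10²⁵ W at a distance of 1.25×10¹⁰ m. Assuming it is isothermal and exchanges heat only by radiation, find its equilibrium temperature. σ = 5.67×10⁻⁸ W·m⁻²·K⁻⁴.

First find the stellar flux at distance d: S = L/(4πd²) = 2.06×10²⁵/(4π·(1.25×10¹⁰)²) = 10490 W/m².
For an isothermal sphere, absorbed (1−a)S·πr² = emitted σ·4πr²·T⁴, so T⁴ = (1−a)S/(4σ).
T⁴ = 0.630·10490/(4·5.67×10⁻⁸) = 2.914×10¹⁰ K⁴.

T ≈ 413 K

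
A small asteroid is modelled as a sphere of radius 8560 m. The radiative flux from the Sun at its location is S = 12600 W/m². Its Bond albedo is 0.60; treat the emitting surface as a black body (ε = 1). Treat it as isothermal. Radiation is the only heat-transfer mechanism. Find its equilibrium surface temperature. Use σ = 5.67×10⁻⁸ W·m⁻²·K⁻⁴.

T ≈ 386 K

At equilibrium, absorbed power = emitted power.
Absorbing cross-section = πr² = 2.302×10⁸ m²; emitting surface = 4πr² = 9.208×10⁸ m² (ratio 4).
(1−a)S·A_cross = εσ·A_surf·T⁴  ⇒  T⁴ = (1−a)S/(4σ).
T⁴ = 0.400·12600/(4·5.67×10⁻⁸) = 2.222×10¹⁰ K⁴.
T = (2.222×10¹⁰)^(1/4).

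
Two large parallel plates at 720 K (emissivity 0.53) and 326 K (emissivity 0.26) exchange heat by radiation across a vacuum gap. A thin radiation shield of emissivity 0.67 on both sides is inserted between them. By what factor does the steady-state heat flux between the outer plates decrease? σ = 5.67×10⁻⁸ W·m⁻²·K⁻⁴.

factor ≈ 1.42

Without shield: q₀ = σΔ(T⁴)/(1/ε₁+1/ε₂−1) with denominator 4.733.
With shield the two gaps are in series; the resistances add: (1/ε₁+1/ε_s−1)+(1/ε_s+1/ε₂−1) = 2.379+4.339 = 6.718.
Heat-flux ratio q₀/q = 6.718/4.733.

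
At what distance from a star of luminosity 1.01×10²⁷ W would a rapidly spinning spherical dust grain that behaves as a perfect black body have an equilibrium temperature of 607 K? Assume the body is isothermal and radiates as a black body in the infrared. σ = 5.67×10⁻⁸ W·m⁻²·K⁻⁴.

For an isothermal black-emitting sphere, (1−a)S·πr² = σ·4πr²·T⁴ ⇒ S = 4σT⁴/(1−a).
S = 4·5.67×10⁻⁸·(607)⁴/1.00 = 30790 W/m².
Flux falls as S = L/(4πd²), so d = √(L/(4πS)) = √(1.01×10²⁷/(4π·30790)).

d ≈ 5.11×10¹⁰ m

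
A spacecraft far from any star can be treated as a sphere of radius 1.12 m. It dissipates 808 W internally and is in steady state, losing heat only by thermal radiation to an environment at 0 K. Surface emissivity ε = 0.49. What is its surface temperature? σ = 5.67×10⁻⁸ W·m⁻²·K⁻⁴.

Steady state: internal power = radiated power, P = εσA T⁴.
Radiating area A = 4πr² = 15.76 m².
T⁴ = P/(εσA) = 808/(0.49·5.67×10⁻⁸·15.76) = 1.845×10⁹ K⁴.
T = (1.845×10⁹)^(1/4).

T ≈ 207 K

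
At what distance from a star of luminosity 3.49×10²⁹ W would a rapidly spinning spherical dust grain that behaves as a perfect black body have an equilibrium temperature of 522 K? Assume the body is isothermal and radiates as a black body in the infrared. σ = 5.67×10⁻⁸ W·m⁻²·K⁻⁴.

d ≈ 1.28×10¹² m

For an isothermal black-emitting sphere, (1−a)S·πr² = σ·4πr²·T⁴ ⇒ S = 4σT⁴/(1−a).
S = 4·5.67×10⁻⁸·(522)⁴/1.00 = 16840 W/m².
Flux falls as S = L/(4πd²), so d = √(L/(4πS)) = √(3.49×10²⁹/(4π·16840)).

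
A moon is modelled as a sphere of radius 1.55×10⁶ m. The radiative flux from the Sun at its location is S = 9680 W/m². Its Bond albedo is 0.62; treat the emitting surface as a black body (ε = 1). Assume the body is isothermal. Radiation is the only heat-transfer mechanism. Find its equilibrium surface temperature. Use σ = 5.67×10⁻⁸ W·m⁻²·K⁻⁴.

At equilibrium, absorbed power = emitted power.
Absorbing cross-section = πr² = 7.548×10¹² m²; emitting surface = 4πr² = 3.019×10¹³ m² (ratio 4).
(1−a)S·A_cross = εσ·A_surf·T⁴  ⇒  T⁴ = (1−a)S/(4σ).
T⁴ = 0.380·9680/(4·5.67×10⁻⁸) = 1.622×10¹⁰ K⁴.
T = (1.622×10¹⁰)^(1/4).

T ≈ 357 K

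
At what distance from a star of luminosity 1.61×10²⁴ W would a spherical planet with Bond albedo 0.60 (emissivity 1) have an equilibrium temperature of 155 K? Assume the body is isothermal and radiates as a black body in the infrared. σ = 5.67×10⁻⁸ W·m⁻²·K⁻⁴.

For an isothermal black-emitting sphere, (1−a)S·πr² = σ·4πr²·T⁴ ⇒ S = 4σT⁴/(1−a).
S = 4·5.67×10⁻⁸·(155)⁴/0.400 = 327.3 W/m².
Flux falls as S = L/(4πd²), so d = √(L/(4πS)) = √(1.61×10²⁴/(4π·327.3)).

d ≈ 1.98×10¹⁰ m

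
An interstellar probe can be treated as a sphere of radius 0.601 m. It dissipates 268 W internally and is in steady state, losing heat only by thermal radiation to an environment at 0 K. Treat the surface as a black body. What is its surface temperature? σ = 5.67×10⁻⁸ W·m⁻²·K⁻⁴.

Steady state: internal power = radiated power, P = εσA T⁴.
Radiating area A = 4πr² = 4.539 m².
T⁴ = P/(εσA) = 268/(1.0·5.67×10⁻⁸·4.539) = 1.041×10⁹ K⁴.
T = (1.041×10⁹)^(1/4).

T ≈ 180 K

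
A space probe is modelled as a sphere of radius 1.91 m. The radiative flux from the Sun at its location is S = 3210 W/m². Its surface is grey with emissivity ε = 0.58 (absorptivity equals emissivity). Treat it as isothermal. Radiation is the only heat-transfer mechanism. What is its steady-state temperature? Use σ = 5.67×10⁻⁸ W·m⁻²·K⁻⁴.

At equilibrium, absorbed power = emitted power.
Absorbing cross-section = πr² = 11.46 m²; emitting surface = 4πr² = 45.84 m² (ratio 4).
εS·A_cross = εσ·A_surf·T⁴  ⇒  T⁴ = S/(4σ)   (ε cancels).
T⁴ = 3210/(4·5.67×10⁻⁸) = 1.415×10¹⁰ K⁴.
T = (1.415×10¹⁰)^(1/4).

T ≈ 345 K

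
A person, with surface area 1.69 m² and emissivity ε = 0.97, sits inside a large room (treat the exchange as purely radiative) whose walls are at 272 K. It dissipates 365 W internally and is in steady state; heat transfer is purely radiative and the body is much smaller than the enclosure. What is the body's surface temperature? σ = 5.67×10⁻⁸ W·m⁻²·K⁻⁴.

T ≈ 311 K

For a small grey body in a large enclosure, net radiated power = εσA(T⁴ − T_w⁴).
Steady state: P = εσA(T⁴ − T_w⁴) with A = 1.69 m².
T⁴ = P/(εσA) + T_w⁴ = 365/(0.97·5.67×10⁻⁸·1.690) + (272)⁴
    = 3.927×10⁹ + 5.474×10⁹ = 9.401×10⁹ K⁴.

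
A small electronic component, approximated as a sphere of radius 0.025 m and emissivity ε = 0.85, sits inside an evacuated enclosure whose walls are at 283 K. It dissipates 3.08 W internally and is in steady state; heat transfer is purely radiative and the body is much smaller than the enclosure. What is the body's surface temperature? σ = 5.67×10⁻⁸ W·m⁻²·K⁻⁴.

For a small grey body in a large enclosure, net radiated power = εσA(T⁴ − T_w⁴).
Steady state: P = εσA(T⁴ − T_w⁴) with A = 4πr² = 0.007854 m².
T⁴ = P/(εσA) + T_w⁴ = 3.08/(0.85·5.67×10⁻⁸·0.007854) + (283)⁴
    = 8.137×10⁹ + 6.414×10⁹ = 1.455×10¹⁰ K⁴.

T ≈ 347 K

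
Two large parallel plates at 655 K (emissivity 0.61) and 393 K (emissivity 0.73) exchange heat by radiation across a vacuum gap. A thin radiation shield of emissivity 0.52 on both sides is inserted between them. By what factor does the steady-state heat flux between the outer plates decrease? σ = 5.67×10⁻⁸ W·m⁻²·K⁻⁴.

factor ≈ 2.42

Without shield: q₀ = σΔ(T⁴)/(1/ε₁+1/ε₂−1) with denominator 2.009.
With shield the two gaps are in series; the resistances add: (1/ε₁+1/ε_s−1)+(1/ε_s+1/ε₂−1) = 2.562+2.293 = 4.855.
Heat-flux ratio q₀/q = 4.855/2.009.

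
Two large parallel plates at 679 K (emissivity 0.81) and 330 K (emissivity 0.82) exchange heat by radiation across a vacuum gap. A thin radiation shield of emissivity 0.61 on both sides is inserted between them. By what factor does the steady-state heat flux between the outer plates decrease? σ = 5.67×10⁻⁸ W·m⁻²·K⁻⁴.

factor ≈ 2.57

Without shield: q₀ = σΔ(T⁴)/(1/ε₁+1/ε₂−1) with denominator 1.454.
With shield the two gaps are in series; the resistances add: (1/ε₁+1/ε_s−1)+(1/ε_s+1/ε₂−1) = 1.874+1.859 = 3.733.
Heat-flux ratio q₀/q = 3.733/1.454.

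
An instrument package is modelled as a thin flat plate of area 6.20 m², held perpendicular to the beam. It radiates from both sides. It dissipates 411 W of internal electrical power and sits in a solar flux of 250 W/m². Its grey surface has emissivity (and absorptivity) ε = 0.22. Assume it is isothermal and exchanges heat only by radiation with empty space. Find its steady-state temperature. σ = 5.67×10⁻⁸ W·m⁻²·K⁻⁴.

At steady state, absorbed solar power + internal power = radiated power.
Absorbed: α·S·A_cross = 0.22·250·6.200 = 341.0 W (cross-section A).
Total input = 341.0 + 411 = 752.0 W.
Radiated: εσ·A_surf·T⁴ with A_surf = 2A = 12.40 m².
T⁴ = 752.0/(0.22·5.67×10⁻⁸·12.40) = 4.862×10⁹ K⁴.

T ≈ 264 K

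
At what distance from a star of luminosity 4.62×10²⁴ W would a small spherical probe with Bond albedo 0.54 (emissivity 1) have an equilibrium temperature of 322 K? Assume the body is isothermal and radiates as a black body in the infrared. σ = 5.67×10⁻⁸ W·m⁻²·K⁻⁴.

For an isothermal black-emitting sphere, (1−a)S·πr² = σ·4πr²·T⁴ ⇒ S = 4σT⁴/(1−a).
S = 4·5.67×10⁻⁸·(322)⁴/0.460 = 5300 W/m².
Flux falls as S = L/(4πd²), so d = √(L/(4πS)) = √(4.62×10²⁴/(4π·5300)).

d ≈ 8.33×10⁹ m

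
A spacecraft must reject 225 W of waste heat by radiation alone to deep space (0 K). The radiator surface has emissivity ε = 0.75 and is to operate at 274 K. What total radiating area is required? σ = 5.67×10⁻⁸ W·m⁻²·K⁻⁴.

A ≈ 0.939 m²

P = εσA T⁴ ⇒ A = P/(εσT⁴).
T⁴ = 5.636×10⁹ K⁴.
A = 225/(0.75 × 5.67×10⁻⁸ × 5.636×10⁹).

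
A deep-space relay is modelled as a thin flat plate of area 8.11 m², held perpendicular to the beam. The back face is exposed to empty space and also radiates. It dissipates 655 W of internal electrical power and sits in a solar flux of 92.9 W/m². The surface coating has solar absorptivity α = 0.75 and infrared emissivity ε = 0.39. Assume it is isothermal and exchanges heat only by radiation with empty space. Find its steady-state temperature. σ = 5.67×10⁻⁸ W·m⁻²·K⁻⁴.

T ≈ 242 K

At steady state, absorbed solar power + internal power = radiated power.
Absorbed: α·S·A_cross = 0.75·92.9·8.110 = 565.1 W (cross-section A).
Total input = 565.1 + 655 = 1220 W.
Radiated: εσ·A_surf·T⁴ with A_surf = 2A = 16.22 m².
T⁴ = 1220/(0.39·5.67×10⁻⁸·16.22) = 3.402×10⁹ K⁴.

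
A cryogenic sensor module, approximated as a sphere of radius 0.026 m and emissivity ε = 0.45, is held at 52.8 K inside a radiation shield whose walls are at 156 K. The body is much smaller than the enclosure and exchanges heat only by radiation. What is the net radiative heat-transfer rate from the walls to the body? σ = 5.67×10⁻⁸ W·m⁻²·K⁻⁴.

For a small grey body in a large enclosure: P_net = εσA(T_body⁴ − T_wall⁴).
A = 4πr² = 0.008495 m²; T_body⁴ − T_wall⁴ = 7.772×10⁶ − 5.922×10⁸ = -5.845×10⁸ K⁴.
|P_net| = 0.45·5.67×10⁻⁸·0.008495·5.845×10⁸.

P_net ≈ 0.127 W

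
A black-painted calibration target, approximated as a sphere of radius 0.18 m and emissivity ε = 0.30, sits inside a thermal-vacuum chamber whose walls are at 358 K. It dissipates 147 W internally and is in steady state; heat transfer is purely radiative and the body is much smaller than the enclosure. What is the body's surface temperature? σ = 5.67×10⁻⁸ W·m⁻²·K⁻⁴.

T ≈ 440 K

For a small grey body in a large enclosure, net radiated power = εσA(T⁴ − T_w⁴).
Steady state: P = εσA(T⁴ − T_w⁴) with A = 4πr² = 0.4072 m².
T⁴ = P/(εσA) + T_w⁴ = 147/(0.30·5.67×10⁻⁸·0.4072) + (358)⁴
    = 2.123×10¹⁰ + 1.643×10¹⁰ = 3.765×10¹⁰ K⁴.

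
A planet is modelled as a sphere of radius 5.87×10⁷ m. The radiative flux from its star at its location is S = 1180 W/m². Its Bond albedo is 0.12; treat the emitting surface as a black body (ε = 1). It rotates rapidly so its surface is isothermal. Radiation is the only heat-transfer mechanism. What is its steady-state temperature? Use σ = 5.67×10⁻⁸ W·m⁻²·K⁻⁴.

At equilibrium, absorbed power = emitted power.
Absorbing cross-section = πr² = 1.082×10¹⁶ m²; emitting surface = 4πr² = 4.330×10¹⁶ m² (ratio 4).
(1−a)S·A_cross = εσ·A_surf·T⁴  ⇒  T⁴ = (1−a)S/(4σ).
T⁴ = 0.880·1180/(4·5.67×10⁻⁸) = 4.578×10⁹ K⁴.
T = (4.578×10⁹)^(1/4).

T ≈ 260 K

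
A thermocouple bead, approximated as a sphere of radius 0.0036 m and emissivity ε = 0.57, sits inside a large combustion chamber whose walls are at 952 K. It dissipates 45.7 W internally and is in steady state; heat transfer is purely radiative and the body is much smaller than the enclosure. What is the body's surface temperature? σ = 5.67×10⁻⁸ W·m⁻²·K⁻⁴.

T ≈ 1760 K

For a small grey body in a large enclosure, net radiated power = εσA(T⁴ − T_w⁴).
Steady state: P = εσA(T⁴ − T_w⁴) with A = 4πr² = 1.629×10⁻⁴ m².
T⁴ = P/(εσA) + T_w⁴ = 45.7/(0.57·5.67×10⁻⁸·1.629×10⁻⁴) + (952)⁴
    = 8.682×10¹² + 8.214×10¹¹ = 9.504×10¹² K⁴.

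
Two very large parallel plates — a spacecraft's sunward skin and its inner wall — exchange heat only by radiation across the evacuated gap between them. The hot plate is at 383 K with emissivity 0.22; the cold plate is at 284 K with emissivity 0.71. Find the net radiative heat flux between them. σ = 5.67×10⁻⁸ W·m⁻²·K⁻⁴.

For two infinite grey parallel plates, q = σ(T₁⁴ − T₂⁴)/(1/ε₁ + 1/ε₂ − 1).
T₁⁴ − T₂⁴ = 2.152×10¹⁰ − 6.505×10⁹ = 1.501×10¹⁰ K⁴.
1/ε₁ + 1/ε₂ − 1 = 4.545 + 1.408 − 1 = 4.954.
q = 5.67×10⁻⁸ × 1.501×10¹⁰ / 4.954.

q ≈ 172 W/m²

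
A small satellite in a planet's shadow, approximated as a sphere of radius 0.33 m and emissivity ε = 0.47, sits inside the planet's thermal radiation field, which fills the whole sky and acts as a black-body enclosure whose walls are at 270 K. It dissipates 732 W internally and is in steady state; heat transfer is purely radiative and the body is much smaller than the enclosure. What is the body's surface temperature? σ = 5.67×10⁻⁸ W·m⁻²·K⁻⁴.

T ≈ 399 K

For a small grey body in a large enclosure, net radiated power = εσA(T⁴ − T_w⁴).
Steady state: P = εσA(T⁴ − T_w⁴) with A = 4πr² = 1.368 m².
T⁴ = P/(εσA) + T_w⁴ = 732/(0.47·5.67×10⁻⁸·1.368) + (270)⁴
    = 2.007×10¹⁰ + 5.314×10⁹ = 2.539×10¹⁰ K⁴.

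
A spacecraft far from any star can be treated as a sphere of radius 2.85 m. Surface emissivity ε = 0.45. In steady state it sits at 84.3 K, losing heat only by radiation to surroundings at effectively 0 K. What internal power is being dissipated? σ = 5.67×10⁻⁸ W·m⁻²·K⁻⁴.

Steady state: P = εσA T⁴.
A = 4πr² = 102.1 m²; T⁴ = (84.3)⁴ = 5.050×10⁷ K⁴.
P = 0.45 × 5.67×10⁻⁸ × 102.1 × 5.050×10⁷.

P ≈ 132 W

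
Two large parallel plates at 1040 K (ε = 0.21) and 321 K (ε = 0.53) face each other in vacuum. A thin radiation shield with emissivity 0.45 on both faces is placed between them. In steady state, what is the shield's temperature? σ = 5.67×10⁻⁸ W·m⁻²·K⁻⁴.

In steady state the net flux on the hot side equals that on the cold side.
σ(T₁⁴−T_s⁴)/D₁ = σ(T_s⁴−T₂⁴)/D₂, with D₁ = 1/ε₁+1/ε_s−1 = 5.984, D₂ = 1/ε_s+1/ε₂−1 = 3.109.
Solve for T_s⁴: T_s⁴ = (D₂·T₁⁴ + D₁·T₂⁴)/(D₁+D₂) = 4.070×10¹¹ K⁴.

T_s ≈ 799 K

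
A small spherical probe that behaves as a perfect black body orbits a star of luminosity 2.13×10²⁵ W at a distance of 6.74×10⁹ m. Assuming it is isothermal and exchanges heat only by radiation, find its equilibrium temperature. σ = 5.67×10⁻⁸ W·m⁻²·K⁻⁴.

T ≈ 637 K

First find the stellar flux at distance d: S = L/(4πd²) = 2.13×10²⁵/(4π·(6.74×10⁹)²) = 37310 W/m².
For an isothermal sphere, absorbed (1−a)S·πr² = emitted σ·4πr²·T⁴, so T⁴ = (1−a)S/(4σ).
T⁴ = 1.00·37310/(4·5.67×10⁻⁸) = 1.645×10¹¹ K⁴.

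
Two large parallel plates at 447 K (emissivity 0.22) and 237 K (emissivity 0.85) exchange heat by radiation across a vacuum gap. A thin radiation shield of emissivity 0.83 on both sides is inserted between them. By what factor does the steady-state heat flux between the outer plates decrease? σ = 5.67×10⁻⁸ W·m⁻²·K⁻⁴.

Without shield: q₀ = σΔ(T⁴)/(1/ε₁+1/ε₂−1) with denominator 4.722.
With shield the two gaps are in series; the resistances add: (1/ε₁+1/ε_s−1)+(1/ε_s+1/ε₂−1) = 4.750+1.381 = 6.132.
Heat-flux ratio q₀/q = 6.132/4.722.

factor ≈ 1.30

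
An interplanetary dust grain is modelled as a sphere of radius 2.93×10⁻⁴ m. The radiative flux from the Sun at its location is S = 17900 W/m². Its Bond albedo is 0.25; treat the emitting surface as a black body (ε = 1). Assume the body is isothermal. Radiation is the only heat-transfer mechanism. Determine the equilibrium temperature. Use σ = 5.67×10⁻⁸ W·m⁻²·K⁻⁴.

T ≈ 493 K

At equilibrium, absorbed power = emitted power.
Absorbing cross-section = πr² = 2.697×10⁻⁷ m²; emitting surface = 4πr² = 1.079×10⁻⁶ m² (ratio 4).
(1−a)S·A_cross = εσ·A_surf·T⁴  ⇒  T⁴ = (1−a)S/(4σ).
T⁴ = 0.750·17900/(4·5.67×10⁻⁸) = 5.919×10¹⁰ K⁴.
T = (5.919×10¹⁰)^(1/4).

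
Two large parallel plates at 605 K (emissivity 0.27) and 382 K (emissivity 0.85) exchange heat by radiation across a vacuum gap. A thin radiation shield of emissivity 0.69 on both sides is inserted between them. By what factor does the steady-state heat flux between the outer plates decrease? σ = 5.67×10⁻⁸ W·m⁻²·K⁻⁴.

Without shield: q₀ = σΔ(T⁴)/(1/ε₁+1/ε₂−1) with denominator 3.880.
With shield the two gaps are in series; the resistances add: (1/ε₁+1/ε_s−1)+(1/ε_s+1/ε₂−1) = 4.153+1.626 = 5.779.
Heat-flux ratio q₀/q = 5.779/3.880.

factor ≈ 1.49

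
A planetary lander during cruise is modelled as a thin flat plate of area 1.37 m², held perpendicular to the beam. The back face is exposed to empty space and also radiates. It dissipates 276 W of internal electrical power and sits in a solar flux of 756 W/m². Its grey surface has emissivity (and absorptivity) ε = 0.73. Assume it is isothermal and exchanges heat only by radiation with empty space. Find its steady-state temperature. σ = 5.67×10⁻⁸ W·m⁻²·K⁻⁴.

At steady state, absorbed solar power + internal power = radiated power.
Absorbed: α·S·A_cross = 0.73·756·1.370 = 756.1 W (cross-section A).
Total input = 756.1 + 276 = 1032 W.
Radiated: εσ·A_surf·T⁴ with A_surf = 2A = 2.740 m².
T⁴ = 1032/(0.73·5.67×10⁻⁸·2.740) = 9.100×10⁹ K⁴.

T ≈ 309 K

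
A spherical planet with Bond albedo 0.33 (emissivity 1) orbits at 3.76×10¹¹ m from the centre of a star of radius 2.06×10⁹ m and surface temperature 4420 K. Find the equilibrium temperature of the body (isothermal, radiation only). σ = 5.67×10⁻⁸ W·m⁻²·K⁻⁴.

T ≈ 209 K

The star's surface emits σT_*⁴; at distance d the flux is S = σT_*⁴(R_*/d)².
S = 5.67×10⁻⁸·(4420)⁴·(2.06×10⁹/3.76×10¹¹)² = 649.6 W/m².
For an isothermal sphere T⁴ = (1−a)S/(4σ) = 1.919×10⁹ K⁴.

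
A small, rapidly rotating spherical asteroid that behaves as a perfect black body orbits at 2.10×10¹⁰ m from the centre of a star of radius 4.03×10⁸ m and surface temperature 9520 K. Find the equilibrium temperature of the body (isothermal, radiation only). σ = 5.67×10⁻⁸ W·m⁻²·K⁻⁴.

The star's surface emits σT_*⁴; at distance d the flux is S = σT_*⁴(R_*/d)².
S = 5.67×10⁻⁸·(9520)⁴·(4.03×10⁸/2.10×10¹⁰)² = 1.715×10⁵ W/m².
For an isothermal sphere T⁴ = (1−a)S/(4σ) = 7.562×10¹¹ K⁴.

T ≈ 933 K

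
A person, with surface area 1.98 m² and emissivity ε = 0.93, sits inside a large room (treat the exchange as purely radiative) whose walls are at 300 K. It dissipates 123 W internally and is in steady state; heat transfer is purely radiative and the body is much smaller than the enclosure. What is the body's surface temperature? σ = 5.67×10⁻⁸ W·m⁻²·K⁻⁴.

T ≈ 310 K

For a small grey body in a large enclosure, net radiated power = εσA(T⁴ − T_w⁴).
Steady state: P = εσA(T⁴ − T_w⁴) with A = 1.98 m².
T⁴ = P/(εσA) + T_w⁴ = 123/(0.93·5.67×10⁻⁸·1.980) + (300)⁴
    = 1.178×10⁹ + 8.100×10⁹ = 9.278×10⁹ K⁴.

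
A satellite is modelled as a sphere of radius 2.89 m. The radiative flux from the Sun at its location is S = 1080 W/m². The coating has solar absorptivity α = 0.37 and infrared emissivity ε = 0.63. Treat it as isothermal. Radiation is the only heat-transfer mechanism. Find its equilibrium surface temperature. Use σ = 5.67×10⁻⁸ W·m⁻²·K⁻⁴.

At equilibrium, absorbed power = emitted power.
Absorbing cross-section = πr² = 26.24 m²; emitting surface = 4πr² = 105.0 m² (ratio 4).
αS·A_cross = εσ·A_surf·T⁴  ⇒  T⁴ = αS/(ε·4σ).
T⁴ = 0.370·1080/(0.63·4·5.67×10⁻⁸) = 2.797×10⁹ K⁴.
T = (2.797×10⁹)^(1/4).

T ≈ 230 K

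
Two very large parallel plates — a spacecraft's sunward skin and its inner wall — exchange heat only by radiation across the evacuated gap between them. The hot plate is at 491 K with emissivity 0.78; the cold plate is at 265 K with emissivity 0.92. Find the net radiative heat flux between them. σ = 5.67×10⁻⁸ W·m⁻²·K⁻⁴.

q ≈ 2200 W/m²

For two infinite grey parallel plates, q = σ(T₁⁴ − T₂⁴)/(1/ε₁ + 1/ε₂ − 1).
T₁⁴ − T₂⁴ = 5.812×10¹⁰ − 4.932×10⁹ = 5.319×10¹⁰ K⁴.
1/ε₁ + 1/ε₂ − 1 = 1.282 + 1.087 − 1 = 1.369.
q = 5.67×10⁻⁸ × 5.319×10¹⁰ / 1.369.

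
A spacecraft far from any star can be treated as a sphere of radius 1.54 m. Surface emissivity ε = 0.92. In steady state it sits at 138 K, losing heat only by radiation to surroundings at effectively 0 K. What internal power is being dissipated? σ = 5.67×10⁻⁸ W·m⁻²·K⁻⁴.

P ≈ 564 W

Steady state: P = εσA T⁴.
A = 4πr² = 29.80 m²; T⁴ = (138)⁴ = 3.627×10⁸ K⁴.
P = 0.92 × 5.67×10⁻⁸ × 29.80 × 3.627×10⁸.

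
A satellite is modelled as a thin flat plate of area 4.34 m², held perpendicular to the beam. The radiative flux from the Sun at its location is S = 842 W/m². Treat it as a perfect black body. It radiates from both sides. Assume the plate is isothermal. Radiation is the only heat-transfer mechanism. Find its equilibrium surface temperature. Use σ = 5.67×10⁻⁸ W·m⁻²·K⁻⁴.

T ≈ 294 K

At equilibrium, absorbed power = emitted power.
Absorbing cross-section = A = 4.340 m²; emitting surface = 2A = 8.680 m² (ratio 2).
S·A_cross = εσ·A_surf·T⁴  ⇒  T⁴ = S/(2σ).
T⁴ = 1.00·842/(2·5.67×10⁻⁸) = 7.425×10⁹ K⁴.
T = (7.425×10⁹)^(1/4).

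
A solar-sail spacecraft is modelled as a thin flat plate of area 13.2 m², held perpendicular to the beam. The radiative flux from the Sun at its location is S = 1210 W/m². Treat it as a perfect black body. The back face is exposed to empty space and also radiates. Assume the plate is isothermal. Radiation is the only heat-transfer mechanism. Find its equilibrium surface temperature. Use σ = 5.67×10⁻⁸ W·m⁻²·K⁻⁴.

At equilibrium, absorbed power = emitted power.
Absorbing cross-section = A = 13.20 m²; emitting surface = 2A = 26.40 m² (ratio 2).
S·A_cross = εσ·A_surf·T⁴  ⇒  T⁴ = S/(2σ).
T⁴ = 1.00·1210/(2·5.67×10⁻⁸) = 1.067×10¹⁰ K⁴.
T = (1.067×10¹⁰)^(1/4).

T ≈ 321 K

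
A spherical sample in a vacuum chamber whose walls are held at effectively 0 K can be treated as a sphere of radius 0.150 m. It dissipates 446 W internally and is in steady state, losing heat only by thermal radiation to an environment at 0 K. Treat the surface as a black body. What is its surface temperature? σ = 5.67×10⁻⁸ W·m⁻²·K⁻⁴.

T ≈ 408 K

Steady state: internal power = radiated power, P = εσA T⁴.
Radiating area A = 4πr² = 0.2827 m².
T⁴ = P/(εσA) = 446/(1.0·5.67×10⁻⁸·0.2827) = 2.782×10¹⁰ K⁴.
T = (2.782×10¹⁰)^(1/4).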